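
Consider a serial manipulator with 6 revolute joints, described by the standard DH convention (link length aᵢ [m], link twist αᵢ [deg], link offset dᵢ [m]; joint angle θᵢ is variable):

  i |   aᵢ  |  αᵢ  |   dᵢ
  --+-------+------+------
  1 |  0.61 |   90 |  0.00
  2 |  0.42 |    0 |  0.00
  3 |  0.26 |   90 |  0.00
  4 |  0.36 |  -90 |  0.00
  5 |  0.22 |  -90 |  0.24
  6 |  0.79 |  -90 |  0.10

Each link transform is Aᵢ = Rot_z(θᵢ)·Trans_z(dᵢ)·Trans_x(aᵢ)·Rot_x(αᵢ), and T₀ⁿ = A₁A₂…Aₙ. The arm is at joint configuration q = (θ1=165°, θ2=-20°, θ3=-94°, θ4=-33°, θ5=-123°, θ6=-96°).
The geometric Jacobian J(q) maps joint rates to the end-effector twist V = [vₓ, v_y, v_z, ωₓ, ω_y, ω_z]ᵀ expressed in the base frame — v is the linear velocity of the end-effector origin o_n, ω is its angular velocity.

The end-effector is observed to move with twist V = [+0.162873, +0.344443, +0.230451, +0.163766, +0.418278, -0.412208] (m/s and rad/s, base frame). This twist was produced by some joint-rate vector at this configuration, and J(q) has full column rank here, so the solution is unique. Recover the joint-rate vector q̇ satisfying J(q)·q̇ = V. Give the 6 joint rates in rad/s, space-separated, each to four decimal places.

-0.5820 0.6660 -0.7650 0.3810 0.3840 -0.4890

o_n = [-0.2069, 0.7379, -1.1052]
J₁: ẑ×o_n = [-0.7379, -0.2069, 0.0000], ω = ẑ
J2: z=[0.2588, 0.9659, 0.0000] o=[-0.5892, 0.1579, 0.0000] → [-1.0675, 0.2860, -0.2192, 0.2588, 0.9659, 0.0000]
J3: z=[0.2588, 0.9659, 0.0000] o=[-0.9704, 0.2600, -0.1436] → [-0.9288, 0.2489, -0.6139, 0.2588, 0.9659, 0.0000]
J4: z=[0.8824, -0.2364, 0.4067] o=[-0.8683, 0.2327, -0.3812] → [-0.0343, 0.9079, 0.6022, 0.8824, -0.2364, 0.4067]
J5: z=[0.4310, 0.7528, -0.4976] o=[-0.8004, 0.0115, -0.6570] → [0.0240, -0.1021, -0.1337, 0.4310, 0.7528, -0.4976]
J6: z=[0.6387, -0.6440, -0.4210] o=[-0.5567, 0.2221, -0.6096] → [0.5364, 0.1693, 0.5548, 0.6387, -0.6440, -0.4210]
q̇ = J⁺·V = [-0.5820, 0.6660, -0.7650, 0.3810, 0.3840, -0.4890]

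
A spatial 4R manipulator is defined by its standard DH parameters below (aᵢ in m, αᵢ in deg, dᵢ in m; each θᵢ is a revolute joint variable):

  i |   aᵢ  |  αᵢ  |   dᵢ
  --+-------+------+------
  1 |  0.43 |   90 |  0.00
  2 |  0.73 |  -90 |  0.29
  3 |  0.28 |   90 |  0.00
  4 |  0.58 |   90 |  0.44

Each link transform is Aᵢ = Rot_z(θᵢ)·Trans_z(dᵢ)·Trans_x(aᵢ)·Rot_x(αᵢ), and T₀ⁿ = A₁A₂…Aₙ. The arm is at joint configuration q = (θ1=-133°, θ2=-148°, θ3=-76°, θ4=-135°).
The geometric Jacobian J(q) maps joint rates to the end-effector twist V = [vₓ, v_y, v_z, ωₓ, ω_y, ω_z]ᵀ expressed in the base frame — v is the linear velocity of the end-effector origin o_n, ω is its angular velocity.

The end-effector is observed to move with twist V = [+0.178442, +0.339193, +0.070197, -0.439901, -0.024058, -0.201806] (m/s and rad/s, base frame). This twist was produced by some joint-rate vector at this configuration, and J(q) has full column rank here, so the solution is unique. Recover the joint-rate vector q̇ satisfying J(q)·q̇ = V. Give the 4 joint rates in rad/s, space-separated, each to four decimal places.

o_n = [-0.1856, 0.1972, 0.2039]
J₁: ẑ×o_n = [-0.1972, -0.1856, 0.0000], ω = ẑ
J2: z=[-0.7314, 0.6820, 0.0000] o=[-0.2933, -0.3145, 0.0000] → [0.1390, 0.1491, -0.4477, -0.7314, 0.6820, 0.0000]
J3: z=[-0.3614, -0.3876, -0.8480] o=[-0.0831, 0.3361, -0.3868] → [-0.3467, 0.3003, 0.0105, -0.3614, -0.3876, -0.8480]
J4: z=[-0.7381, -0.4368, 0.5142] o=[-0.2427, 0.5634, -0.4227] → [-0.0854, 0.4919, 0.2952, -0.7381, -0.4368, 0.5142]
q̇ = J⁺·V = [-0.6420, 0.1800, -0.2050, 0.5180]

-0.6420 0.1800 -0.2050 0.5180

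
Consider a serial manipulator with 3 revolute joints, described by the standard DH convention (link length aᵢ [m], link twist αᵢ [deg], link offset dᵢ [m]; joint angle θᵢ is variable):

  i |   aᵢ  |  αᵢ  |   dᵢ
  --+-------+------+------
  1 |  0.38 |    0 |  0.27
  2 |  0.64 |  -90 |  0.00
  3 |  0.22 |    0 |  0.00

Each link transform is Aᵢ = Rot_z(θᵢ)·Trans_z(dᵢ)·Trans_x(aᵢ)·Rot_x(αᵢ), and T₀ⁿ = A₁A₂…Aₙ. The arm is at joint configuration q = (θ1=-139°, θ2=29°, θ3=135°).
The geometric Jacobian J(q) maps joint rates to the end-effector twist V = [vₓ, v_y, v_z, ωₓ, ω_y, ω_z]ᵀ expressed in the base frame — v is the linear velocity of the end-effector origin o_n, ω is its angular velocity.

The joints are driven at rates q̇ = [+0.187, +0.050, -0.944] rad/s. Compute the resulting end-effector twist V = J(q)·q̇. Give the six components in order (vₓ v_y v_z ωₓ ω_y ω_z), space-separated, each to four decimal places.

0.1043 -0.2309 -0.1469 -0.8871 0.3229 0.2370

o_n = [-0.4525, -0.7045, 0.1144]
J₁: ẑ×o_n = [0.7045, -0.4525, 0.0000], ω = ẑ
J2: z=[0.0000, 0.0000, 1.0000] o=[-0.2868, -0.2493, 0.2700] → [0.4552, -0.1657, 0.0000, 0.0000, 0.0000, 1.0000]
J3: z=[0.9397, -0.3420, 0.0000] o=[-0.5057, -0.8507, 0.2700] → [0.0532, 0.1462, 0.1556, 0.9397, -0.3420, 0.0000]
V = J·q̇ = [0.1043, -0.2309, -0.1469, -0.8871, 0.3229, 0.2370]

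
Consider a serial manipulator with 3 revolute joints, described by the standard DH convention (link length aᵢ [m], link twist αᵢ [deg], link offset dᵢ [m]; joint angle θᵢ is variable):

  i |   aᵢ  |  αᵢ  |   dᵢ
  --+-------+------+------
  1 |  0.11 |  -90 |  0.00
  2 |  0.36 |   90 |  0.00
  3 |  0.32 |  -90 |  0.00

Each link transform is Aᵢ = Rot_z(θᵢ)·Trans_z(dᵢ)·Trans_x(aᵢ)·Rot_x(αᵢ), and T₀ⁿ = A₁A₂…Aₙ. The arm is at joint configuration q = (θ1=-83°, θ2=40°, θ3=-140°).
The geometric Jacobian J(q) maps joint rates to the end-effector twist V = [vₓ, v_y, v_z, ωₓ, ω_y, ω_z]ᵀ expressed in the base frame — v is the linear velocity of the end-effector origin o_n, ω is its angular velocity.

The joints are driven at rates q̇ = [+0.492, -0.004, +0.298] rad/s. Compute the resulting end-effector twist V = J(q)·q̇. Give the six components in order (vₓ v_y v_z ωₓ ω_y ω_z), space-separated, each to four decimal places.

0.0423 -0.1444 -0.0390 0.0194 -0.1906 0.7203

o_n = [-0.1800, -0.2216, -0.0738]
J₁: ẑ×o_n = [0.2216, -0.1800, 0.0000], ω = ẑ
J2: z=[0.9925, 0.1219, 0.0000] o=[0.0134, -0.1092, 0.0000] → [-0.0090, 0.0733, -0.0880, 0.9925, 0.1219, 0.0000]
J3: z=[0.0783, -0.6380, 0.7660] o=[0.0470, -0.3829, -0.2314] → [-0.2241, -0.1863, -0.1322, 0.0783, -0.6380, 0.7660]
V = J·q̇ = [0.0423, -0.1444, -0.0390, 0.0194, -0.1906, 0.7203]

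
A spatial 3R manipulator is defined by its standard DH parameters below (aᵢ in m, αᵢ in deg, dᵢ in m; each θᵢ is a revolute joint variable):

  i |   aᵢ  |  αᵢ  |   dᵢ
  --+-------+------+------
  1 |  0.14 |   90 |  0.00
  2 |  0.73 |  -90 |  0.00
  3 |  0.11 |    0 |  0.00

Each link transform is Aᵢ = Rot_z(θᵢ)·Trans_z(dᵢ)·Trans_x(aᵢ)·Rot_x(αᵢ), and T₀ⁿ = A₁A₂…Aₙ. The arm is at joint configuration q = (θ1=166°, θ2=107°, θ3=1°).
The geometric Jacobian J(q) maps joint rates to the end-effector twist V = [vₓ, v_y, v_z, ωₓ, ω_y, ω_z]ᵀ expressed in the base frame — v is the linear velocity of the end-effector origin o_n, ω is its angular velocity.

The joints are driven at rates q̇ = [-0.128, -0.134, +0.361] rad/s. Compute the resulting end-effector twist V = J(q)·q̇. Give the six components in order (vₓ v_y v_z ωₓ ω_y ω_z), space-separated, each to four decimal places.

o_n = [0.1020, -0.0274, 0.8033]
J₁: ẑ×o_n = [0.0274, 0.1020, -0.0000], ω = ẑ
J2: z=[0.2419, 0.9703, 0.0000] o=[-0.1358, 0.0339, 0.0000] → [0.7794, -0.1943, -0.2456, 0.2419, 0.9703, 0.0000]
J3: z=[0.9279, -0.2314, -0.2924] o=[0.0713, -0.0178, 0.6981] → [-0.0272, -0.1066, -0.0018, 0.9279, -0.2314, -0.2924]
V = J·q̇ = [-0.1178, -0.0255, 0.0322, 0.3026, -0.2135, -0.2335]

-0.1178 -0.0255 0.0322 0.3026 -0.2135 -0.2335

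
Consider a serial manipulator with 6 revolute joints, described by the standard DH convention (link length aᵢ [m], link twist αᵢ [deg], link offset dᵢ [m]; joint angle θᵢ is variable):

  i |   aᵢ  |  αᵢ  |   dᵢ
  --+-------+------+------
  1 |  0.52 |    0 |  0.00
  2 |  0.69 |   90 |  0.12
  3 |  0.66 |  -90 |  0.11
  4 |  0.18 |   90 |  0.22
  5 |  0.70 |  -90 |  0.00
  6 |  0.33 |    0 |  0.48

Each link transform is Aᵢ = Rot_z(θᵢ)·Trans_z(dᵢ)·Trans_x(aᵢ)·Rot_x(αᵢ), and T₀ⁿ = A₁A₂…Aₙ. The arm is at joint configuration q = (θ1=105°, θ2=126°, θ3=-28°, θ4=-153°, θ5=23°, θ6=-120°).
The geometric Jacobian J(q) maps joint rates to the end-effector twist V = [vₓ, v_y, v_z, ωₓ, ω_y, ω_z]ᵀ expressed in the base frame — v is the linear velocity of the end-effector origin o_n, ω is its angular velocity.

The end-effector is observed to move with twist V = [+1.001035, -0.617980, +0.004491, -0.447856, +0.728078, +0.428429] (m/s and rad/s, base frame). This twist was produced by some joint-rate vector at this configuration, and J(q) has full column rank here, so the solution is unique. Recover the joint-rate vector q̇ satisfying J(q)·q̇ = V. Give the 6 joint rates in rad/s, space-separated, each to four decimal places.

0.4190 0.6830 0.2560 -0.2770 -0.5200 -0.4900

o_n = [-0.9394, -0.3715, 0.8428]
J₁: ẑ×o_n = [0.3715, -0.9394, 0.0000], ω = ẑ
J2: z=[0.0000, 0.0000, 1.0000] o=[-0.1346, 0.5023, 0.0000] → [0.8738, -0.8048, 0.0000, 0.0000, 0.0000, 1.0000]
J3: z=[-0.7771, 0.6293, 0.0000] o=[-0.5688, -0.0339, 0.1200] → [0.4549, 0.5618, 0.4956, -0.7771, 0.6293, 0.0000]
J4: z=[-0.2954, -0.3648, 0.8829] o=[-1.0210, -0.4176, -0.1899] → [-0.4174, 0.3772, 0.0162, -0.2954, -0.3648, 0.8829]
J5: z=[0.9447, -0.2492, 0.2131] o=[-1.0604, -0.3364, 0.0797] → [-0.1827, -0.6952, -0.0030, 0.9447, -0.2492, 0.2131]
J6: z=[-0.3276, -0.6864, 0.6493] o=[-1.0496, 0.1419, 0.5907] → [0.1603, 0.1541, 0.2438, -0.3276, -0.6864, 0.6493]
q̇ = J⁺·V = [0.4190, 0.6830, 0.2560, -0.2770, -0.5200, -0.4900]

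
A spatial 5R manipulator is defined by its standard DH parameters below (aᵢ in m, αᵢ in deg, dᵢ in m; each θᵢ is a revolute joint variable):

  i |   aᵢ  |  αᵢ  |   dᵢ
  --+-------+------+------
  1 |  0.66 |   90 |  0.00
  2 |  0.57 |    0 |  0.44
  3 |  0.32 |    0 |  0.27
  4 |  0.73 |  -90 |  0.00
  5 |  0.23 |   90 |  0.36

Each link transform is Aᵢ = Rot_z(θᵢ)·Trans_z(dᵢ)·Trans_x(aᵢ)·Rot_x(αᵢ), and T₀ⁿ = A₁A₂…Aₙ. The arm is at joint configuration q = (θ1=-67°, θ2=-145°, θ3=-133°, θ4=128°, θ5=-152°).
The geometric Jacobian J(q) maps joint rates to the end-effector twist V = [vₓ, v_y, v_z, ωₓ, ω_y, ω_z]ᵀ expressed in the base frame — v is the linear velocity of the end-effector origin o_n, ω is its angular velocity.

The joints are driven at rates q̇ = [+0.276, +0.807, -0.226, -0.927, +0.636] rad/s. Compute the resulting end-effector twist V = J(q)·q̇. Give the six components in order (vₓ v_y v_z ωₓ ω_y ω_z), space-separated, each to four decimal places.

o_n = [-0.7681, -0.2840, -0.5853]
J₁: ẑ×o_n = [0.2840, -0.7681, 0.0000], ω = ẑ
J2: z=[-0.9205, -0.3907, 0.0000] o=[0.2579, -0.6075, 0.0000] → [0.2287, -0.5388, -0.6987, -0.9205, -0.3907, 0.0000]
J3: z=[-0.9205, -0.3907, 0.0000] o=[-0.3296, -0.3497, -0.3269] → [0.1009, -0.2378, -0.2318, -0.9205, -0.3907, 0.0000]
J4: z=[-0.9205, -0.3907, 0.0000] o=[-0.5607, -0.4961, -0.0101] → [0.2248, -0.5295, -0.2763, -0.9205, -0.3907, 0.0000]
J5: z=[0.1954, -0.4603, -0.8660] o=[-0.8077, 0.0858, -0.3751] → [-0.2235, 0.0067, -0.0540, 0.1954, -0.4603, -0.8660]
V = J·q̇ = [-0.1104, -0.0979, -0.2897, 0.4427, -0.1575, -0.2748]

-0.1104 -0.0979 -0.2897 0.4427 -0.1575 -0.2748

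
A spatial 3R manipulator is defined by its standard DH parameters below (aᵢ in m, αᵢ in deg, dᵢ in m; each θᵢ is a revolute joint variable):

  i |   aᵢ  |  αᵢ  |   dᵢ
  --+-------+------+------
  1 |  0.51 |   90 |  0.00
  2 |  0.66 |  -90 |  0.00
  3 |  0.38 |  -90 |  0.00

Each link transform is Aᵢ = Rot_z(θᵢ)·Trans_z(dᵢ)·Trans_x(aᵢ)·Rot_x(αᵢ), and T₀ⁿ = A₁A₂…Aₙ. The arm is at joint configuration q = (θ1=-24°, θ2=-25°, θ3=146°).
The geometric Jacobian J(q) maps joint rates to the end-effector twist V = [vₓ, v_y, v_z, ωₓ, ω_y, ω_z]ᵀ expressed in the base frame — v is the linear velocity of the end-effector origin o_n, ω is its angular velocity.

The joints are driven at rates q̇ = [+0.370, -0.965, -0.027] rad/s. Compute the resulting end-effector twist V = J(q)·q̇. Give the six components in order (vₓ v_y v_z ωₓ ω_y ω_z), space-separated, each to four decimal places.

-0.0683 0.3729 -0.3041 0.3821 0.8862 0.3455

o_n = [0.8380, -0.1405, -0.1458]
J₁: ẑ×o_n = [0.1405, 0.8380, -0.0000], ω = ẑ
J2: z=[-0.4067, -0.9135, 0.0000] o=[0.4659, -0.2074, 0.0000] → [0.1332, -0.0593, 0.3126, -0.4067, -0.9135, 0.0000]
J3: z=[0.3861, -0.1719, 0.9063] o=[1.0124, -0.4507, -0.2789] → [-0.3041, -0.2095, 0.0898, 0.3861, -0.1719, 0.9063]
V = J·q̇ = [-0.0683, 0.3729, -0.3041, 0.3821, 0.8862, 0.3455]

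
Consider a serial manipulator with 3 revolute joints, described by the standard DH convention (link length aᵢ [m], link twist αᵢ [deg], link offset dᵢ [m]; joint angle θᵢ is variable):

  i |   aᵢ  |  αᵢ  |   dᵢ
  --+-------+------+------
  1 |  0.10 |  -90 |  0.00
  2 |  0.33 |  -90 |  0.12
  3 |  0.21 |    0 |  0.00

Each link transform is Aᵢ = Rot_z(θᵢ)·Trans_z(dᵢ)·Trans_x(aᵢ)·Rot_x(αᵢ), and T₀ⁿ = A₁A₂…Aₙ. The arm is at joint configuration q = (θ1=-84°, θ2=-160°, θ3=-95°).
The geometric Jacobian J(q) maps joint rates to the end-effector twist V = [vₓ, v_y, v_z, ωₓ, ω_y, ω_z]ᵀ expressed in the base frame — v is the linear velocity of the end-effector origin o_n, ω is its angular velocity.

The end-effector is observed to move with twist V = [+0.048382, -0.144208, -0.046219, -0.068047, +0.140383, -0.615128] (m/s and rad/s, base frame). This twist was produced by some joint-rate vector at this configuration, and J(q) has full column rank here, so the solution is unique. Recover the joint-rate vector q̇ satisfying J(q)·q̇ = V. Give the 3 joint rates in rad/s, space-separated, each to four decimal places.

-0.2120 -0.0530 -0.4290

o_n = [0.3072, 0.2263, 0.1066]
J₁: ẑ×o_n = [-0.2263, 0.3072, 0.0000], ω = ẑ
J2: z=[0.9945, 0.1045, 0.0000] o=[0.0105, -0.0995, 0.0000] → [0.0111, -0.1060, 0.2929, 0.9945, 0.1045, 0.0000]
J3: z=[0.0358, -0.3401, 0.9397] o=[0.0974, 0.2215, 0.1129] → [-0.0023, 0.1974, 0.0716, 0.0358, -0.3401, 0.9397]
q̇ = J⁺·V = [-0.2120, -0.0530, -0.4290]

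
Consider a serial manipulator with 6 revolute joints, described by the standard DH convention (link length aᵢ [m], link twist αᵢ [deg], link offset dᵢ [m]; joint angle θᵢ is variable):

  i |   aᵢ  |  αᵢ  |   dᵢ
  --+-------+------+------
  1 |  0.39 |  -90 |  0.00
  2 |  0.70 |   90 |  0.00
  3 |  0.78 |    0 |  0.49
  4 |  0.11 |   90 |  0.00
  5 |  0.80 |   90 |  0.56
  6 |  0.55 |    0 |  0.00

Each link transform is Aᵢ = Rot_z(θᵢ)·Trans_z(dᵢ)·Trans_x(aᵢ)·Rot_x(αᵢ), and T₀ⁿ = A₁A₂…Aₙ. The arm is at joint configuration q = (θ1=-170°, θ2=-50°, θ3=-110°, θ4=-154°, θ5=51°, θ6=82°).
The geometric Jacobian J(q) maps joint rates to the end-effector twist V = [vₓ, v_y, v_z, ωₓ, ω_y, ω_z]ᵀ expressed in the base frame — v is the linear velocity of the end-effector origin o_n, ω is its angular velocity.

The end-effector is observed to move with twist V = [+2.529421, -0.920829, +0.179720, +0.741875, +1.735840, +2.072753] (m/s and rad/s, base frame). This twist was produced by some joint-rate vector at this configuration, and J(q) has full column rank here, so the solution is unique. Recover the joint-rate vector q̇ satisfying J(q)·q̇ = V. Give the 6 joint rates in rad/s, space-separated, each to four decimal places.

o_n = [-0.4194, -0.1151, 1.8733]
J₁: ẑ×o_n = [0.1151, -0.4194, 0.0000], ω = ẑ
J2: z=[0.1736, -0.9848, 0.0000] o=[-0.3841, -0.0677, 0.0000] → [-1.8448, -0.3253, -0.0430, 0.1736, -0.9848, 0.0000]
J3: z=[0.7544, 0.1330, 0.6428] o=[-0.8272, -0.1459, 0.5362] → [0.1581, -0.7466, -0.0310, 0.7544, 0.1330, 0.6428]
J4: z=[0.7544, 0.1330, 0.6428] o=[-0.4159, 0.6709, 0.6468] → [0.6684, -0.9275, -0.5925, 0.7544, 0.1330, 0.6428]
J5: z=[-0.6114, -0.2139, 0.7618] o=[-0.3897, 0.5645, 0.6380] → [0.2534, 0.7326, 0.4091, -0.6114, -0.2139, 0.7618]
J6: z=[-0.2891, -0.8358, -0.4667] o=[-0.1428, 0.0401, 1.4240] → [-0.4480, 0.2590, -0.1863, -0.2891, -0.8358, -0.4667]
q̇ = J⁺·V = [0.8660, -0.9720, 0.9450, 0.1090, 0.1960, -0.8140]

0.8660 -0.9720 0.9450 0.1090 0.1960 -0.8140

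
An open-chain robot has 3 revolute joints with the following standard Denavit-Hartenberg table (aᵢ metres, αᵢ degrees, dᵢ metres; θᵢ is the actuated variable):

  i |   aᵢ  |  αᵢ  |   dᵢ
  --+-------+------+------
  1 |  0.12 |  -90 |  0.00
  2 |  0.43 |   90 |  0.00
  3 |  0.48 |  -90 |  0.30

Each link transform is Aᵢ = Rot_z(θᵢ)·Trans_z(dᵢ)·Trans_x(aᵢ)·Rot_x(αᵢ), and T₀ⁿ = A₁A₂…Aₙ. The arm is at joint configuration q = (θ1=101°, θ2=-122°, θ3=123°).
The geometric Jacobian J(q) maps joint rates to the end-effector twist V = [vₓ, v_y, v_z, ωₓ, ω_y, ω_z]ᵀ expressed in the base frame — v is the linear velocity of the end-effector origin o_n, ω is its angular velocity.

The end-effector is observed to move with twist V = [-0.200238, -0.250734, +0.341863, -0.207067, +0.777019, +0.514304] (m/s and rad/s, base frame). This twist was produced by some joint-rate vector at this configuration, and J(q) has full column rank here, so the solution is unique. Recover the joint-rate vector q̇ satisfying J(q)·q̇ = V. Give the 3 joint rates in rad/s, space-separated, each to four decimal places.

o_n = [-0.3525, -0.2964, -0.0160]
J₁: ẑ×o_n = [0.2964, -0.3525, 0.0000], ω = ẑ
J2: z=[-0.9816, -0.1908, 0.0000] o=[-0.0229, 0.1178, 0.0000] → [0.0031, -0.0157, 0.3437, -0.9816, -0.1908, 0.0000]
J3: z=[0.1618, -0.8325, -0.5299] o=[0.0206, -0.1059, 0.3647] → [0.2159, 0.2593, -0.3414, 0.1618, -0.8325, -0.5299]
q̇ = J⁺·V = [0.0130, 0.0550, -0.9460]

0.0130 0.0550 -0.9460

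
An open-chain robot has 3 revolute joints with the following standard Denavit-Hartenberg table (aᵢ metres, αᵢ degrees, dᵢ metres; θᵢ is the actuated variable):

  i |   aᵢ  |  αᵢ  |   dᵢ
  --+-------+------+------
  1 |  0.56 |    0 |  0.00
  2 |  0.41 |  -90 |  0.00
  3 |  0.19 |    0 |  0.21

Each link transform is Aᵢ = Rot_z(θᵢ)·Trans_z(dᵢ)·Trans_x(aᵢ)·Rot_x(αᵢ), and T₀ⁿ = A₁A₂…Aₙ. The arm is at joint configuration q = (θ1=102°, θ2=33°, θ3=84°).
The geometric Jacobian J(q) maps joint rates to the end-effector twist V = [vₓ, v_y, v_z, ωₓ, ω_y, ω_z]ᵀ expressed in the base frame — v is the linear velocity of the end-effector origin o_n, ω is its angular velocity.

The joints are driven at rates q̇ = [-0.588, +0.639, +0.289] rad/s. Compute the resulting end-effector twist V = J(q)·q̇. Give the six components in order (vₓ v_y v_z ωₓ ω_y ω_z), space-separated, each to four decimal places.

0.3528 0.0068 -0.0057 -0.2044 -0.2044 0.0510

o_n = [-0.5689, 0.7032, -0.1890]
J₁: ẑ×o_n = [-0.7032, -0.5689, 0.0000], ω = ẑ
J2: z=[0.0000, 0.0000, 1.0000] o=[-0.1164, 0.5478, 0.0000] → [-0.1555, -0.4524, 0.0000, 0.0000, 0.0000, 1.0000]
J3: z=[-0.7071, -0.7071, 0.0000] o=[-0.4063, 0.8377, 0.0000] → [0.1336, -0.1336, -0.0199, -0.7071, -0.7071, 0.0000]
V = J·q̇ = [0.3528, 0.0068, -0.0057, -0.2044, -0.2044, 0.0510]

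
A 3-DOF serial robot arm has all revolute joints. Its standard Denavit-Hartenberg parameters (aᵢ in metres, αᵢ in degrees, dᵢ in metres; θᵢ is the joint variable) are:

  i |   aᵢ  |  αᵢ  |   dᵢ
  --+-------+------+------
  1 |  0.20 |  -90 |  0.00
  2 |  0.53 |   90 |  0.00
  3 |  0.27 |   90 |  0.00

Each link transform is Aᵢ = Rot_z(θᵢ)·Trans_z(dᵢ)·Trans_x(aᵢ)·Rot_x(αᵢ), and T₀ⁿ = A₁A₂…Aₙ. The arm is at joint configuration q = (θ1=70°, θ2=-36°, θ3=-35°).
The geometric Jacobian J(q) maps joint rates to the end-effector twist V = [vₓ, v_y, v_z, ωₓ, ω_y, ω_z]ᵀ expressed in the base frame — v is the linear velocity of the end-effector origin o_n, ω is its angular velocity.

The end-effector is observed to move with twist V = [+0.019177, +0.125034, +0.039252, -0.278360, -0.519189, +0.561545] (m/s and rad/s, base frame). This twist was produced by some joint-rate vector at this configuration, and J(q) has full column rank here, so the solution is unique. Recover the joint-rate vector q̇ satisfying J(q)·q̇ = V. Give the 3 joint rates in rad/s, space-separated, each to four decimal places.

-0.2410 0.0840 0.9920

o_n = [0.4218, 0.7060, 0.4415]
J₁: ẑ×o_n = [-0.7060, 0.4218, 0.0000], ω = ẑ
J2: z=[-0.9397, 0.3420, 0.0000] o=[0.0684, 0.1879, 0.0000] → [0.1510, 0.4149, -0.6077, -0.9397, 0.3420, 0.0000]
J3: z=[-0.2010, -0.5523, 0.8090] o=[0.2151, 0.5909, 0.3115] → [-0.1650, 0.1934, 0.0910, -0.2010, -0.5523, 0.8090]
q̇ = J⁺·V = [-0.2410, 0.0840, 0.9920]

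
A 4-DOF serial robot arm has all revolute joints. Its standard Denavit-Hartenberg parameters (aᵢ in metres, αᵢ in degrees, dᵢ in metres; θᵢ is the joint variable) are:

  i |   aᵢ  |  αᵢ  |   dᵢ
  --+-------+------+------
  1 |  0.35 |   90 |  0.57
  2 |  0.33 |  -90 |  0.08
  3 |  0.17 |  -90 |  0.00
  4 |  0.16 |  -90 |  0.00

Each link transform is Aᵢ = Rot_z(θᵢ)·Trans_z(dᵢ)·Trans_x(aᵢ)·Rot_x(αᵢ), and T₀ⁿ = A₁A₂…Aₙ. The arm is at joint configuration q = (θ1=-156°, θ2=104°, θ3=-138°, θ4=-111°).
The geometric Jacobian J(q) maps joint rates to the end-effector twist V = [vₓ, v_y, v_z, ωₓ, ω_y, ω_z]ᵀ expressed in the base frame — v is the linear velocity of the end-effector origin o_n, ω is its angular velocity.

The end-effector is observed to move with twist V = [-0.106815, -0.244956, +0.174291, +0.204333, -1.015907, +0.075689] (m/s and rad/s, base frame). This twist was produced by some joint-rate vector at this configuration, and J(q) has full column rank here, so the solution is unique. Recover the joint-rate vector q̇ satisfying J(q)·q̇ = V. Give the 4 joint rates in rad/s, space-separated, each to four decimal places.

o_n = [-0.1961, 0.0828, 0.7728]
J₁: ẑ×o_n = [-0.0828, -0.1961, 0.0000], ω = ẑ
J2: z=[-0.4067, 0.9135, 0.0000] o=[-0.3197, -0.1424, 0.5700] → [0.1853, 0.0825, -0.2045, -0.4067, 0.9135, 0.0000]
J3: z=[0.8864, 0.3947, -0.2419] o=[-0.2793, -0.0368, 0.8902] → [-0.0174, 0.0839, 0.0731, 0.8864, 0.3947, -0.2419]
J4: z=[-0.1544, 0.7447, 0.6493] o=[-0.3535, 0.0547, 0.7676] → [-0.0144, 0.1030, -0.1216, -0.1544, 0.7447, 0.6493]
q̇ = J⁺·V = [0.6040, -0.3810, -0.0920, -0.8480]

0.6040 -0.3810 -0.0920 -0.8480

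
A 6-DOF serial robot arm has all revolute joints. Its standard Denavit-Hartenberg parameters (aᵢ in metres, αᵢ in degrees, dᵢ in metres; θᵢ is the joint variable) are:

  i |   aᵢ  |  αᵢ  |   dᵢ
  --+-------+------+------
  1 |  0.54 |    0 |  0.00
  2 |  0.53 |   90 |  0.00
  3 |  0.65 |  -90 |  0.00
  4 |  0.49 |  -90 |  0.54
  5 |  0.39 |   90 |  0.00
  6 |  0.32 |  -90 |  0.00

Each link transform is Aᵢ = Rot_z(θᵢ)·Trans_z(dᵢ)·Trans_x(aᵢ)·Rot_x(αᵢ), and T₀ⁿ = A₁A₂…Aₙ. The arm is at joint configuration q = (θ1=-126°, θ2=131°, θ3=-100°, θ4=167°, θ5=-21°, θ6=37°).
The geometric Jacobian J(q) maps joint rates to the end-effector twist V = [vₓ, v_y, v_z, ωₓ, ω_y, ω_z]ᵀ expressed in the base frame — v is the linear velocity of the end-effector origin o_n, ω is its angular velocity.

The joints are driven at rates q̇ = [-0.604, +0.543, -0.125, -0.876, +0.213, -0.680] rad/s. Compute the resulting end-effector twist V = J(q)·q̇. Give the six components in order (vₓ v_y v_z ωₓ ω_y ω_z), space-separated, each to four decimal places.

o_n = [1.0415, -0.2596, 0.3171]
J₁: ẑ×o_n = [0.2596, 1.0415, -0.0000], ω = ẑ
J2: z=[0.0000, 0.0000, 1.0000] o=[-0.3174, -0.4369, 0.0000] → [-0.1773, 1.3589, 0.0000, 0.0000, 0.0000, 1.0000]
J3: z=[0.0872, -0.9962, 0.0000] o=[0.2106, -0.3907, 0.0000] → [-0.3159, -0.0276, 0.8392, 0.0872, -0.9962, 0.0000]
J4: z=[0.9811, 0.0858, -0.1736] o=[0.0981, -0.4005, -0.6401] → [0.1066, -1.1029, 0.0573, 0.9811, 0.0858, -0.1736]
J5: z=[0.1238, -0.9673, 0.2215] o=[0.7009, -0.2371, -0.2637] → [-0.5568, 0.0035, 0.3267, 0.1238, -0.9673, 0.2215]
J6: z=[0.8625, -0.0055, -0.5060] o=[0.8922, -0.1382, 0.0614] → [-0.0628, -0.2961, -0.1039, 0.8625, -0.0055, -0.5060]
V = J·q̇ = [-0.3828, 1.2805, -0.0148, -1.4304, -0.1530, 0.4824]

-0.3828 1.2805 -0.0148 -1.4304 -0.1530 0.4824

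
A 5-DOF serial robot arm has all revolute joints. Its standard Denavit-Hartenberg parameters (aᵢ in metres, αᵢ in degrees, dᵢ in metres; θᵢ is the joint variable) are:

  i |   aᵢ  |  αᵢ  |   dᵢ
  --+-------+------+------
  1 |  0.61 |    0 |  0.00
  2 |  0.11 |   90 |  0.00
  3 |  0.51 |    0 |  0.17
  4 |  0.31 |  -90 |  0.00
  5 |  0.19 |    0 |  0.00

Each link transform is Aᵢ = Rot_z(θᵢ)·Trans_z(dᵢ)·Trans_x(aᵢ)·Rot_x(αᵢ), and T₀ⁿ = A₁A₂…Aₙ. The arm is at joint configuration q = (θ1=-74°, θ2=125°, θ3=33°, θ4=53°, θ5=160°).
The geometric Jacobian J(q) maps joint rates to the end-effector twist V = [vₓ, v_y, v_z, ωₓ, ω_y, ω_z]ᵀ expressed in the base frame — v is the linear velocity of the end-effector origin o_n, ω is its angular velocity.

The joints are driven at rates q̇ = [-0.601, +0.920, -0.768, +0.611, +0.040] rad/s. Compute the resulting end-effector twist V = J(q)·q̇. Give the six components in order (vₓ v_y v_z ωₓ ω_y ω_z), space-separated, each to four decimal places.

-0.3143 0.2119 -0.3325 -0.1471 0.0678 0.3218

o_n = [0.5939, -0.2274, 0.4089]
J₁: ẑ×o_n = [0.2274, 0.5939, -0.0000], ω = ẑ
J2: z=[0.0000, 0.0000, 1.0000] o=[0.1681, -0.5864, 0.0000] → [-0.3589, 0.4258, 0.0000, 0.0000, 0.0000, 1.0000]
J3: z=[0.7771, -0.6293, 0.0000] o=[0.2374, -0.5009, 0.0000] → [-0.2573, -0.3178, 0.4369, 0.7771, -0.6293, 0.0000]
J4: z=[0.7771, -0.6293, 0.0000] o=[0.6387, -0.2755, 0.2778] → [-0.0825, -0.1019, 0.0092, 0.7771, -0.6293, 0.0000]
J5: z=[-0.6278, -0.7753, 0.0698] o=[0.6523, -0.2587, 0.5870] → [0.1359, -0.1159, -0.0648, -0.6278, -0.7753, 0.0698]
V = J·q̇ = [-0.3143, 0.2119, -0.3325, -0.1471, 0.0678, 0.3218]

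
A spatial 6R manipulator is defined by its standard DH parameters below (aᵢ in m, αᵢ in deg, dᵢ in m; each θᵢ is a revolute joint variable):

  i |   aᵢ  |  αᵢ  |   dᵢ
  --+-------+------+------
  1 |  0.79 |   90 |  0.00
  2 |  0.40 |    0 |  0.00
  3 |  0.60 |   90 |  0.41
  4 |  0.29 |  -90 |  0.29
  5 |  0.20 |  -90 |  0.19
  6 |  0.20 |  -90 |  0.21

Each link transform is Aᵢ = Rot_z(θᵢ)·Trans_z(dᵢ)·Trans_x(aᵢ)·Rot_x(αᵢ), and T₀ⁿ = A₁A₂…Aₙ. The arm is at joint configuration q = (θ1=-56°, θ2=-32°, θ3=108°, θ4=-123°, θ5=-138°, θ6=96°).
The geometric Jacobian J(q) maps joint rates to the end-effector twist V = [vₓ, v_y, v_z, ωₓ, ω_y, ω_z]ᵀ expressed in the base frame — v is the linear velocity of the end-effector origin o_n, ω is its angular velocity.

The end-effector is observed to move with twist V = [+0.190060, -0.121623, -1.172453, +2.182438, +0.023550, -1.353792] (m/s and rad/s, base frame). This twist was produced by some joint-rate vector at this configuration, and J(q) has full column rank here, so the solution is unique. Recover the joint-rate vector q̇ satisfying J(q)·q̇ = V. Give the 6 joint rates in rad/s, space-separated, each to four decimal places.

o_n = [0.8596, -1.5702, 0.0689]
J₁: ẑ×o_n = [1.5702, 0.8596, -0.0000], ω = ẑ
J2: z=[-0.8290, -0.5592, 0.0000] o=[0.4418, -0.6549, 0.0000] → [-0.0385, 0.0571, 0.9925, -0.8290, -0.5592, 0.0000]
J3: z=[-0.8290, -0.5592, 0.0000] o=[0.6315, -0.9362, -0.2120] → [-0.1570, 0.2328, 0.6532, -0.8290, -0.5592, 0.0000]
J4: z=[0.5426, -0.8044, -0.2419] o=[0.3727, -1.2858, 0.3702] → [0.1736, 0.0457, 0.2373, 0.5426, -0.8044, -0.2419]
J5: z=[0.5650, 0.1364, 0.8138] o=[0.7103, -1.3514, 0.1468] → [0.1675, 0.1655, -0.1440, 0.5650, 0.1364, 0.8138]
J6: z=[0.8192, -0.2109, -0.5334] o=[0.7979, -1.5191, 0.3476] → [0.0315, 0.1954, -0.0289, 0.8192, -0.2109, -0.5334]
q̇ = J⁺·V = [0.0060, -0.9700, -0.7260, 0.7540, -0.7940, 0.9960]

0.0060 -0.9700 -0.7260 0.7540 -0.7940 0.9960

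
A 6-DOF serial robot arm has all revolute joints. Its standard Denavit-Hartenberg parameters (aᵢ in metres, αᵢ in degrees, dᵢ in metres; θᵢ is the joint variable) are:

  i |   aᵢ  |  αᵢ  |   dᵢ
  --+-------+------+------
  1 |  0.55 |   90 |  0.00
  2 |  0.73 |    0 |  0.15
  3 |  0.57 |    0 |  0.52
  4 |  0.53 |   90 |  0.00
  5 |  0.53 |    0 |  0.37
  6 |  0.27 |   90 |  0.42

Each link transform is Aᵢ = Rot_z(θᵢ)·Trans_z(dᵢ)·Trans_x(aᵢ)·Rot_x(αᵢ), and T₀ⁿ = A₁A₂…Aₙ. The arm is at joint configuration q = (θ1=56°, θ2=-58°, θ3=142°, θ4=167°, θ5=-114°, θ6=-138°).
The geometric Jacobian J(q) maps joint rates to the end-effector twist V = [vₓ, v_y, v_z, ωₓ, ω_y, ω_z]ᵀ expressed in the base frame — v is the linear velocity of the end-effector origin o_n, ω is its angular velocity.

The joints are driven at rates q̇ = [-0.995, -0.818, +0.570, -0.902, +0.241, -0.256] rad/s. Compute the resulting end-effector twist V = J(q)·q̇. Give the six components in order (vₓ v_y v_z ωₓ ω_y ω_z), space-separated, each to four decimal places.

o_n = [0.4644, -0.1030, -0.0134]
J₁: ẑ×o_n = [0.1030, 0.4644, -0.0000], ω = ẑ
J2: z=[0.8290, -0.5592, 0.0000] o=[0.3076, 0.4560, 0.0000] → [0.0075, 0.0111, -0.3757, 0.8290, -0.5592, 0.0000]
J3: z=[0.8290, -0.5592, 0.0000] o=[0.6482, 0.6928, -0.6191] → [-0.3387, -0.5021, -0.7626, 0.8290, -0.5592, 0.0000]
J4: z=[0.8290, -0.5592, 0.0000] o=[1.1126, 0.4514, -0.0522] → [-0.0217, -0.0322, -0.8222, 0.8290, -0.5592, 0.0000]
J5: z=[-0.5287, -0.7839, 0.3256] o=[1.0162, 0.3084, -0.5533] → [-0.2893, 0.1058, -0.2150, -0.5287, -0.7839, 0.3256]
J6: z=[-0.5287, -0.7839, 0.3256] o=[0.4584, 0.3473, -0.2290] → [-0.0224, 0.1160, 0.2428, -0.5287, -0.7839, 0.3256]
V = J·q̇ = [-0.3461, -0.7325, 0.5003, -0.9455, 0.6548, -0.9999]

-0.3461 -0.7325 0.5003 -0.9455 0.6548 -0.9999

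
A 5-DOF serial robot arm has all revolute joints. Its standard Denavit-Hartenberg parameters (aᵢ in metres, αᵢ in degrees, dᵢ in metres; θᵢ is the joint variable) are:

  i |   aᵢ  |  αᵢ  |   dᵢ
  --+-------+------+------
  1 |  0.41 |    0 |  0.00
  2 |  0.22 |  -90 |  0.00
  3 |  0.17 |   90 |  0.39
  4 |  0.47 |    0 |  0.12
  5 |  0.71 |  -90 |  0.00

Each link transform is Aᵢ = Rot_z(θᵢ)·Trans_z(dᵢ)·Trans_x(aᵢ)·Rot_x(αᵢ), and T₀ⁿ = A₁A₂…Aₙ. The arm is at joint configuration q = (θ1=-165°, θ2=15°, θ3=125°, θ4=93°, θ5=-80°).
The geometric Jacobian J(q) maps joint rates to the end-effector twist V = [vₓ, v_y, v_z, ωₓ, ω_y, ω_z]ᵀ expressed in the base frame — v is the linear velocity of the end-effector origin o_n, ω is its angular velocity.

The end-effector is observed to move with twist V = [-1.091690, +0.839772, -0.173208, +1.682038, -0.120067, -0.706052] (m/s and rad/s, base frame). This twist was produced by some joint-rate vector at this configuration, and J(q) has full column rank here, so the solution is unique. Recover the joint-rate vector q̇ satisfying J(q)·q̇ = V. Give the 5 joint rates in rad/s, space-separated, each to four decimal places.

o_n = [0.2537, -0.9077, -0.7546]
J₁: ẑ×o_n = [0.9077, 0.2537, -0.0000], ω = ẑ
J2: z=[0.0000, 0.0000, 1.0000] o=[-0.3960, -0.1061, 0.0000] → [0.8016, 0.6497, -0.0000, 0.0000, 0.0000, 1.0000]
J3: z=[0.5000, -0.8660, 0.0000] o=[-0.5866, -0.2161, 0.0000] → [0.6535, 0.3773, 0.3819, 0.5000, -0.8660, 0.0000]
J4: z=[-0.7094, -0.4096, -0.5736] o=[-0.3071, -0.5051, -0.1393] → [0.0211, -0.7582, 0.5153, -0.7094, -0.4096, -0.5736]
J5: z=[-0.7094, -0.4096, -0.5736] o=[-0.1698, -0.9678, -0.1879] → [0.2666, -0.6449, 0.1308, -0.7094, -0.4096, -0.5736]
q̇ = J⁺·V = [-0.9750, -0.7090, 0.9450, -0.8090, -0.8960]

-0.9750 -0.7090 0.9450 -0.8090 -0.8960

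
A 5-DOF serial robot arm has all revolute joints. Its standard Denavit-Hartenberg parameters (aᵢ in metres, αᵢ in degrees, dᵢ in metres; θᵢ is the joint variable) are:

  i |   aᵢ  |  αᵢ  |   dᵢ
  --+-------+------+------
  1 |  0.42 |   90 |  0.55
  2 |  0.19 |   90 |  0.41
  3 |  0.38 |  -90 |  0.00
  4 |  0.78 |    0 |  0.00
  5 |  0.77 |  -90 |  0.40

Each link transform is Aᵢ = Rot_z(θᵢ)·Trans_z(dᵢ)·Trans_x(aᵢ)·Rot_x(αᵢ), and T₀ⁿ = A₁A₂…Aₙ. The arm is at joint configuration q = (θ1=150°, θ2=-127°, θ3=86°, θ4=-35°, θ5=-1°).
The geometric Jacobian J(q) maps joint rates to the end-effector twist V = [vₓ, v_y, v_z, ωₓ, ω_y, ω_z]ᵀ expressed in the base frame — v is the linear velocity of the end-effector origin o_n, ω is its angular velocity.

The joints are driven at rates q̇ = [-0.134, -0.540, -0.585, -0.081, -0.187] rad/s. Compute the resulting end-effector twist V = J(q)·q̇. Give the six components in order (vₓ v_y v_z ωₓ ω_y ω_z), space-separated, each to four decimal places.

o_n = [1.2474, 1.6767, 1.1671]
J₁: ẑ×o_n = [-1.6767, 1.2474, 0.0000], ω = ẑ
J2: z=[0.5000, 0.8660, 0.0000] o=[-0.3637, 0.2100, 0.5500] → [0.5344, -0.3085, -0.6619, 0.5000, 0.8660, 0.0000]
J3: z=[0.6916, -0.3993, 0.6018] o=[-0.0597, 0.5079, 0.3983] → [-1.0104, 0.2549, 1.3304, 0.6916, -0.3993, 0.6018]
J4: z=[-0.4850, 0.3606, 0.7967] o=[0.1436, 0.8282, 0.3771] → [-0.3912, 1.2625, -0.8096, -0.4850, 0.3606, 0.7967]
J5: z=[-0.4850, 0.3606, 0.7967] o=[0.7950, 1.1881, 0.6107] → [-0.1887, 0.6303, -0.4001, -0.4850, 0.3606, 0.7967]
V = J·q̇ = [0.5942, -0.3698, -0.2804, -0.5446, -0.3307, -0.6996]

0.5942 -0.3698 -0.2804 -0.5446 -0.3307 -0.6996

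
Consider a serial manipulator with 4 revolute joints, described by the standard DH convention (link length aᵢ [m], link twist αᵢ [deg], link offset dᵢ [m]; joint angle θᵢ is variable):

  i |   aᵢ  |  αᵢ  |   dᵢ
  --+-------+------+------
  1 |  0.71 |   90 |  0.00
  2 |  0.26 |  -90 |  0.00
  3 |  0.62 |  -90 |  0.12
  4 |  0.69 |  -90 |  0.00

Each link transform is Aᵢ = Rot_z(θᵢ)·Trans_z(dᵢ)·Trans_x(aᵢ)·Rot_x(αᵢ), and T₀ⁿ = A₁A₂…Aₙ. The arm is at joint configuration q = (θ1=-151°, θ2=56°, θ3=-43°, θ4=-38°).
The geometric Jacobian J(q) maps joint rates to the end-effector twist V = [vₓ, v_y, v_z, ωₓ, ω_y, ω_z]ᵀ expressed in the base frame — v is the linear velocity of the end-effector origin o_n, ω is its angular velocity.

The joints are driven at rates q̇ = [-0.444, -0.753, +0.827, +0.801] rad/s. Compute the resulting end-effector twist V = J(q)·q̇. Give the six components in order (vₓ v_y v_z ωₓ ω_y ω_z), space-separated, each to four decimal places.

-1.2182 -0.7681 0.3792 0.9815 -0.9867 0.4713

o_n = [-1.1541, 0.2677, 1.2258]
J₁: ẑ×o_n = [-0.2677, -1.1541, 0.0000], ω = ẑ
J2: z=[-0.4848, 0.8746, 0.0000] o=[-0.6210, -0.3442, 0.0000] → [1.0721, 0.5943, 0.1697, -0.4848, 0.8746, 0.0000]
J3: z=[0.7251, 0.4019, 0.5592] o=[-0.7481, -0.4147, 0.2155] → [0.0245, -0.9595, 0.6580, 0.7251, 0.4019, 0.5592]
J4: z=[0.0210, -0.8245, 0.5654] o=[-1.0879, -0.1196, 0.6586] → [-0.6867, -0.0494, -0.0465, 0.0210, -0.8245, 0.5654]
V = J·q̇ = [-1.2182, -0.7681, 0.3792, 0.9815, -0.9867, 0.4713]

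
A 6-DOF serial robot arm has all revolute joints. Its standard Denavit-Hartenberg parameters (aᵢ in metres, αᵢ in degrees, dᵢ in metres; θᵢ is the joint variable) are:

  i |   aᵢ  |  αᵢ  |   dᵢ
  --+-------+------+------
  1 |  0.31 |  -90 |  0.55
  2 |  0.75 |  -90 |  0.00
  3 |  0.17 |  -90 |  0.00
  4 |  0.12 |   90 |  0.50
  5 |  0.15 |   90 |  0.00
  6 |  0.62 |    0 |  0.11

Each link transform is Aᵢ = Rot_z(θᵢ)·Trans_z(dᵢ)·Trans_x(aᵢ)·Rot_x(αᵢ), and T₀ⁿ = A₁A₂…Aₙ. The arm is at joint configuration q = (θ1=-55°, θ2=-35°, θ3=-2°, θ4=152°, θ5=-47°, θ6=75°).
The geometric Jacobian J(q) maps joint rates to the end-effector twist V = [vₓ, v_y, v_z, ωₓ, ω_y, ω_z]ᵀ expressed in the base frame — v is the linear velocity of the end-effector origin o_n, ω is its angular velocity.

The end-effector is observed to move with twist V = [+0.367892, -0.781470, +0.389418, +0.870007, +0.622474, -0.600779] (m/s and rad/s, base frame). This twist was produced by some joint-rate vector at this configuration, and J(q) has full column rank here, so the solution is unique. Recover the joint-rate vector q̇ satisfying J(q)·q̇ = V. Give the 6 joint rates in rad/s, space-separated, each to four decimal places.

o_n = [0.2729, -0.7206, 1.6454]
J₁: ẑ×o_n = [0.7206, 0.2729, -0.0000], ω = ẑ
J2: z=[0.8192, 0.5736, 0.0000] o=[0.1778, -0.2539, 0.5500] → [0.6283, -0.8973, -0.4368, 0.8192, 0.5736, 0.0000]
J3: z=[0.3290, -0.4698, -0.8192] o=[0.5302, -0.7572, 0.9802] → [-0.2825, -0.0080, -0.1089, 0.3290, -0.4698, -0.8192]
J4: z=[-0.8023, -0.5966, 0.0200] o=[0.6149, -0.8678, 1.0776] → [-0.3417, 0.4486, -0.3222, -0.8023, -0.5966, 0.0200]
J5: z=[-0.0566, 0.1094, 0.9924] o=[0.1424, -1.0707, 1.0731] → [-0.2849, 0.1618, -0.0341, -0.0566, 0.1094, 0.9924]
J6: z=[0.9818, -0.1745, 0.0753] o=[0.1697, -0.9239, 1.0584] → [-0.1177, -0.5685, 0.2177, 0.9818, -0.1745, 0.0753]
q̇ = J⁺·V = [-0.3360, 0.0450, -0.5010, -0.8210, -0.6870, 0.3060]

-0.3360 0.0450 -0.5010 -0.8210 -0.6870 0.3060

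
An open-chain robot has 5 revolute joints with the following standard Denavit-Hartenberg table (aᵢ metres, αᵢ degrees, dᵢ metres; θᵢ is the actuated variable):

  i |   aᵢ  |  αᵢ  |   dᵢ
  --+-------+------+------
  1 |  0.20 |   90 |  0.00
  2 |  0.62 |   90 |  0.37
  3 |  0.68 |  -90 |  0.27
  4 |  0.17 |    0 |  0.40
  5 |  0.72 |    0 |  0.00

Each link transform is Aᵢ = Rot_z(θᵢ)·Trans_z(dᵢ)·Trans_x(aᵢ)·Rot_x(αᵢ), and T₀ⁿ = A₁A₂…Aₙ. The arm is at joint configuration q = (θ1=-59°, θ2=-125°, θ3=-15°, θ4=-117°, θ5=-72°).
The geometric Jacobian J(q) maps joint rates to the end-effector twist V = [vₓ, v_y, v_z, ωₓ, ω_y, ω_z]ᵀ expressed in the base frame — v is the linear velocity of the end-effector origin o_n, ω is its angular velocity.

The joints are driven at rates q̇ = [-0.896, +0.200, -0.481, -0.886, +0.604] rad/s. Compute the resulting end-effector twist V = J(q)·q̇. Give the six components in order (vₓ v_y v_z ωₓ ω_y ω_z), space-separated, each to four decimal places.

0.0460 0.5808 -0.3581 0.2865 -0.3363 -1.1121

o_n = [-0.8825, -0.0543, -0.3298]
J₁: ẑ×o_n = [0.0543, -0.8825, 0.0000], ω = ẑ
J2: z=[-0.8572, -0.5150, 0.0000] o=[0.1030, -0.1714, 0.0000] → [0.1699, -0.2827, -0.6080, -0.8572, -0.5150, 0.0000]
J3: z=[-0.4219, 0.7022, 0.5736] o=[-0.3973, -0.0572, -0.5079] → [0.1234, -0.2032, 0.3395, -0.4219, 0.7022, 0.5736]
J4: z=[-0.9044, -0.3702, -0.2120] o=[-0.5544, 0.5460, -0.8911] → [-0.3351, 0.5771, 0.4214, -0.9044, -0.3702, -0.2120]
J5: z=[-0.9044, -0.3702, -0.2120] o=[-0.9752, 0.4573, -0.8279] → [-0.2929, 0.4308, 0.4970, -0.9044, -0.3702, -0.2120]
V = J·q̇ = [0.0460, 0.5808, -0.3581, 0.2865, -0.3363, -1.1121]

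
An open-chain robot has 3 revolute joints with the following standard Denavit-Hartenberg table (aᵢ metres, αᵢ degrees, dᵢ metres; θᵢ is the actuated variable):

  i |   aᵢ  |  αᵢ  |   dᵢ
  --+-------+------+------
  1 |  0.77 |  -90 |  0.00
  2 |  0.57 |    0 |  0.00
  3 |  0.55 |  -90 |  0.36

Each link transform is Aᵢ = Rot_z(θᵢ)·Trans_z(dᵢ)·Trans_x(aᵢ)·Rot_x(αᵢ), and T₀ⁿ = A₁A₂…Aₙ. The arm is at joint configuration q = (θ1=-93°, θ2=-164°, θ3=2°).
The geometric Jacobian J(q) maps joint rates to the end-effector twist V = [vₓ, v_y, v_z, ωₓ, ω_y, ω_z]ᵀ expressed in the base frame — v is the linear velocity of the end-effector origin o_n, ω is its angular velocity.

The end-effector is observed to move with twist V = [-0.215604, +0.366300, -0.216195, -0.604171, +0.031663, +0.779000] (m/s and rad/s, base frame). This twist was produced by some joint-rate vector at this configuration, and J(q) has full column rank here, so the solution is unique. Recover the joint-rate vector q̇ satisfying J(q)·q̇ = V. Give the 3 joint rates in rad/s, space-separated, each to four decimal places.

o_n = [0.3753, 0.2817, 0.3271]
J₁: ẑ×o_n = [-0.2817, 0.3753, 0.0000], ω = ẑ
J2: z=[0.9986, -0.0523, 0.0000] o=[-0.0403, -0.7689, 0.0000] → [-0.0171, -0.3266, 1.0710, 0.9986, -0.0523, 0.0000]
J3: z=[0.9986, -0.0523, 0.0000] o=[-0.0116, -0.2218, 0.1571] → [-0.0089, -0.1697, 0.5231, 0.9986, -0.0523, 0.0000]
q̇ = J⁺·V = [0.7790, 0.1830, -0.7880]

0.7790 0.1830 -0.7880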